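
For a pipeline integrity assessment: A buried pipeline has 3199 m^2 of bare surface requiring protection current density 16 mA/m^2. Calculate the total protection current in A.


I = area * current density, then convert mA → A (÷1000)
I = 3199 * 16 / 1000 = 51.18 A

51.18 A


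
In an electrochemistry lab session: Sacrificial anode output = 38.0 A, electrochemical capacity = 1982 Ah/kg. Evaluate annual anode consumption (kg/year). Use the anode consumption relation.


Annual consumption = current * hours per year / capacity
Rate = 38.0 * 8760 / 1982 = 168.0 kg/year

168.0 kg/year


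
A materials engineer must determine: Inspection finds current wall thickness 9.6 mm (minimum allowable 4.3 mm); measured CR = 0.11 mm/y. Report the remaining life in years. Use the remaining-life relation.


Apply the remaining-life relation: RL = (t_current − t_min) / CR
RL = (9.6 − 4.3) / 0.11 = 5.3 / 0.11 = 48.2 years

48.2 years


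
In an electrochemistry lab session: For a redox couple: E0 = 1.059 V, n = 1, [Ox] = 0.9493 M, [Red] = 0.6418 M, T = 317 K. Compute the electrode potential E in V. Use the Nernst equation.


Apply the Nernst equation: E = E0 + (RT/nF)*ln([Ox]/[Red])
Step 1: RT/nF = 8.314*317/(1*96485) = 0.02731552 V
Step 2: [Ox]/[Red] = 0.9493/0.6418 = 1.479121
Step 3: ln(1.479121) = 0.391448
Step 4: correction = 0.02731552 * 0.391448 = 0.011 V
E = 1.059 + 0.011 = 1.07 V

1.07 V


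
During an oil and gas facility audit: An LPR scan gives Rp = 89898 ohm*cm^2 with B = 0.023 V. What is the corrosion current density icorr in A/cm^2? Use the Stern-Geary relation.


Apply the Stern-Geary relation: icorr = B / Rp
icorr = 0.023 / 89898 = 2.558×10^-7 A/cm^2

2.558×10^-7 A/cm^2


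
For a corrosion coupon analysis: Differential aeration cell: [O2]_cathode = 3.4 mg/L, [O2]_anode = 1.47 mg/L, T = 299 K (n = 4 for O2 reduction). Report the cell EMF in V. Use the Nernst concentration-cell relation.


Apply the Nernst concentration-cell relation: E = (RT/nF)*ln(C_cathode/C_anode)
RT/nF = 8.314*299/(4*96485) = 0.00644112 V
ln(3.4/1.47) = 0.83851
E = 0.00644112 * 0.83851 = 0.0054 V

0.0054 V


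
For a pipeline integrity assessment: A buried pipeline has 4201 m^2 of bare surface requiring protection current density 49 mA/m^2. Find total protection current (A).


I = area * current density, then convert mA → A (÷1000)
I = 4201 * 49 / 1000 = 205.85 A

205.85 A


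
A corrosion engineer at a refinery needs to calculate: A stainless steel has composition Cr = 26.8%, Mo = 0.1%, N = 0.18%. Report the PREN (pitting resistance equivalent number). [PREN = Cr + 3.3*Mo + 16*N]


Apply the PREN formula: PREN = Cr + 3.3*Mo + 16*N
PREN = 26.8 + 3.3*0.1 + 16*0.18
PREN = 26.8 + 0.33 + 2.88 = 30.01

30.01


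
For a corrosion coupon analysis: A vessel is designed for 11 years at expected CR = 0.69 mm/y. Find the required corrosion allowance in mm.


Corrosion allowance = CR × design life
CA = 0.69 * 11 = 7.59 mm

7.59 mm


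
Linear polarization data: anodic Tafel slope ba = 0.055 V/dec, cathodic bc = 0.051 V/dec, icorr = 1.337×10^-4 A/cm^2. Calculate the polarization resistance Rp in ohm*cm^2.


Apply the Stern-Geary equation: Rp = ba*bc / (2.303*icorr*(ba+bc))
ba*bc = 0.055*0.051 = 0.002805
ba+bc = 0.106; 2.303*icorr*(ba+bc) = 2.303*1.337×10^-4*0.106 = 3.2638577×10^-5
Rp = 0.002805 / 3.2638577×10^-5 = 85.94 ohm*cm^2

85.94 ohm*cm^2


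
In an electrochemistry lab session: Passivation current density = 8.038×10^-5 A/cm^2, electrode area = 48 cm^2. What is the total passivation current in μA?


I = i_pass * A, then convert A → μA (×10^6)
I = 8.038×10^-5 * 48 * 10^6 = 3858.24 μA

3858.24 μA


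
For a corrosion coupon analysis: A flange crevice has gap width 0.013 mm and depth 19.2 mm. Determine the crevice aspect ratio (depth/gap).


Aspect ratio = depth / gap
Ratio = 19.2 / 0.013 = 1476.9

1476.9


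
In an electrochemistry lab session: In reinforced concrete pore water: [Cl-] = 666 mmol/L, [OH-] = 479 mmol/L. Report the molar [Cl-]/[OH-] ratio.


Threshold parameter = [Cl-] / [OH-] (molar basis; both in mmol/L, so units cancel)
Ratio = 666 / 479 = 1.39

1.39


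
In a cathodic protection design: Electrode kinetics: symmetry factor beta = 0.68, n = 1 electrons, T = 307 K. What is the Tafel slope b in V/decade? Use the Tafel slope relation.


Apply the Tafel slope relation: b = 2.303*R*T/(beta*n*F)
Numerator: 2.303 * 8.314 * 307 = 5878.17
Denominator: 0.68 * 1 * 96485 = 65609.8
b = 5878.17 / 65609.8 = 0.09 V/decade

0.09 V/decade


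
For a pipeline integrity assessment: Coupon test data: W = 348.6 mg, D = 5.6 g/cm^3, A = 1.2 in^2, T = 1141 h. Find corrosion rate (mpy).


Apply the mpy weight-loss relation: CR = 534 * W / (D * A * T)
Numerator: 534 * 348.6 = 186152.4
Denominator: 5.6 * 1.2 * 1141 = 7667.52
CR = 186152.4 / 7667.52 = 24.278 mpy

24.278 mpy


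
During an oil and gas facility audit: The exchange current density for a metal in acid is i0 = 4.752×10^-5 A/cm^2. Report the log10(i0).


i0 = 4.752×10^-5 A/cm^2
log10(i0) = -4.323

-4.323


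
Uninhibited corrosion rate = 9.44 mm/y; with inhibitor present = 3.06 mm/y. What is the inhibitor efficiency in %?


Apply the inhibitor-efficiency definition: IE = (CR_blank − CR_inh)/CR_blank × 100
IE = (9.44 − 3.06) / 9.44 × 100
IE = 6.38 / 9.44 × 100 = 67.6 %

67.6 %


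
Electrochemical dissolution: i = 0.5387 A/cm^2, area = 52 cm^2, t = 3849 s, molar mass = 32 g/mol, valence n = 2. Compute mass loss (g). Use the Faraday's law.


Apply Faraday's law: m = i*A*t*M / (n*F)
Total charge passed Q = i*A*t = 0.5387*52*3849 = 107819.7276 C
m = Q*M/(n*F) = 107819.7276*32/(2*96485) = 17.87963 g

17.87963 g


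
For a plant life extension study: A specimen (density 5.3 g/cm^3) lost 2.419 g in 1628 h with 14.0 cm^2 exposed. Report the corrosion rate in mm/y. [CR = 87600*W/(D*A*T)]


Apply the mm/y weight-loss relation: CR = 87600 * W / (D * A * T)
Numerator: 87600 * 2.419 = 211904.4
Denominator: 5.3 * 14.0 * 1628 = 120797.6
CR = 211904.4 / 120797.6 = 1.7542 mm/y

1.7542 mm/y


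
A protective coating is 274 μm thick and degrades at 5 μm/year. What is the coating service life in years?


Service life = thickness / degradation rate
Life = 274 / 5 = 54.8 years

54.8 years


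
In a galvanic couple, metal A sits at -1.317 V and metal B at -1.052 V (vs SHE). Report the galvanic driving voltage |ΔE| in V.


Driving voltage is the absolute potential difference.
|ΔE| = |-1.317 − (-1.052)| = 0.265 V

0.265 V


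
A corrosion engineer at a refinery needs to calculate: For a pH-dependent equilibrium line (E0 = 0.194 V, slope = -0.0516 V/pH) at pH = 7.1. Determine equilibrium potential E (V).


Apply the Pourbaix line equation: E = E0 + slope*pH
E = 0.194 + (-0.0516)*7.1 = 0.194 + (-0.36636) = -0.17236 V
Rounded to 3 decimal places: E = -0.172 V

-0.172 V


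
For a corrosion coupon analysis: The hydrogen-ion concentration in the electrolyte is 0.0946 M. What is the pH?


pH = −log10[H+]
pH = −log10(0.0946) = 1.02

1.02


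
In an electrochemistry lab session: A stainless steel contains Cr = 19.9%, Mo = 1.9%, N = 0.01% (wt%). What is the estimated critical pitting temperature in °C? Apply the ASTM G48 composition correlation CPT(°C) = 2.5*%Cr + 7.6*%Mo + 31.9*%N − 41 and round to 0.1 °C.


Apply the ASTM G48 empirical CPT estimate: CPT(°C) = 2.5*%Cr + 7.6*%Mo + 31.9*%N − 41
2.5*19.9 = 49.75; 7.6*1.9 = 14.44; 31.9*0.01 = 0.319
CPT = 49.75 + 14.44 + 0.319 − 41 = 23.509 °C
Rounded to 0.1 °C: CPT ≈ 23.5 °C

23.5 °C


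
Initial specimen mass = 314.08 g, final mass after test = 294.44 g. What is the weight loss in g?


Weight loss = initial − final
WL = 314.08 − 294.44 = 19.64 g

19.64 g


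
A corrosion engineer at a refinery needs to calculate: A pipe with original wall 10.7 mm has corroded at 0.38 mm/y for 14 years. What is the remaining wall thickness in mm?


Remaining wall = original − CR × time
t = 10.7 − 0.38*14 = 10.7 − 5.32 = 5.38 mm

5.38 mm


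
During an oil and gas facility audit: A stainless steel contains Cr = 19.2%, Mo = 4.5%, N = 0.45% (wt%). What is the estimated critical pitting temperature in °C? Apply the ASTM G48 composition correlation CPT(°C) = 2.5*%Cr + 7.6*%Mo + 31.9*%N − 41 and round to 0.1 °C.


Apply the ASTM G48 empirical CPT estimate: CPT(°C) = 2.5*%Cr + 7.6*%Mo + 31.9*%N − 41
2.5*19.2 = 48; 7.6*4.5 = 34.2; 31.9*0.45 = 14.355
CPT = 48 + 34.2 + 14.355 − 41 = 55.555 °C
Rounded to 0.1 °C: CPT ≈ 55.6 °C

55.6 °C


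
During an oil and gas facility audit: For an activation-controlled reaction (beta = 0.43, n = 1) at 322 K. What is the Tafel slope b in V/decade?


Apply the Tafel slope relation: b = 2.303*R*T/(beta*n*F)
Numerator: 2.303 * 8.314 * 322 = 6165.38
Denominator: 0.43 * 1 * 96485 = 41488.55
b = 6165.38 / 41488.55 = 0.149 V/decade

0.149 V/decade


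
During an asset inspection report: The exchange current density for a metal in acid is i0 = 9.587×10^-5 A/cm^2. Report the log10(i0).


i0 = 9.587×10^-5 A/cm^2
log10(i0) = -4.018

-4.018


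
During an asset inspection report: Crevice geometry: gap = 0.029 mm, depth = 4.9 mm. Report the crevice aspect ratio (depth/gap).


Aspect ratio = depth / gap
Ratio = 4.9 / 0.029 = 169.0

169.0


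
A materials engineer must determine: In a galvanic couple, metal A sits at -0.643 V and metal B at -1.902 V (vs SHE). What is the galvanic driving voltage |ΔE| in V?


Driving voltage is the absolute potential difference.
|ΔE| = |-0.643 − (-1.902)| = 1.259 V

1.259 V


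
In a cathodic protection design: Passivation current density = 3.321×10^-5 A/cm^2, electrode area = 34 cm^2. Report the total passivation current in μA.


I = i_pass * A, then convert A → μA (×10^6)
I = 3.321×10^-5 * 34 * 10^6 = 1129.14 μA

1129.14 μA


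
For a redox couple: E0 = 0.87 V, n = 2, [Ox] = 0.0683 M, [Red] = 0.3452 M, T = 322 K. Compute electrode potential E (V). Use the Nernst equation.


Apply the Nernst equation: E = E0 + (RT/nF)*ln([Ox]/[Red])
Step 1: RT/nF = 8.314*322/(2*96485) = 0.01387318 V
Step 2: [Ox]/[Red] = 0.0683/0.3452 = 0.197856
Step 3: ln(0.197856) = -1.620216
Step 4: correction = 0.01387318 * -1.620216 = -0.022 V
E = 0.87 + -0.022 = 0.848 V

0.848 V


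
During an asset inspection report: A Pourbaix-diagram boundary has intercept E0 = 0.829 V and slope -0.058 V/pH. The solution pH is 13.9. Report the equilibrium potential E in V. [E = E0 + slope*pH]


Apply the Pourbaix line equation: E = E0 + slope*pH
E = 0.829 + (-0.058)*13.9 = 0.829 + (-0.8062) = 0.0228 V
Rounded to 3 decimal places: E = 0.023 V

0.023 V


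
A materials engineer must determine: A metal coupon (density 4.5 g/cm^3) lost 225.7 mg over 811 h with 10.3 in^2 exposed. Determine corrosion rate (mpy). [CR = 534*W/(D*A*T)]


Apply the mpy weight-loss relation: CR = 534 * W / (D * A * T)
Numerator: 534 * 225.7 = 120523.8
Denominator: 4.5 * 10.3 * 811 = 37589.85
CR = 120523.8 / 37589.85 = 3.20629 mpy

3.20629 mpy


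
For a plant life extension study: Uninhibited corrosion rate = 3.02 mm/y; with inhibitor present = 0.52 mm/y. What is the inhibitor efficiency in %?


Apply the inhibitor-efficiency definition: IE = (CR_blank − CR_inh)/CR_blank × 100
IE = (3.02 − 0.52) / 3.02 × 100
IE = 2.5 / 3.02 × 100 = 82.8 %

82.8 %


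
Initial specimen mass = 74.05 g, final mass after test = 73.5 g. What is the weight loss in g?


Weight loss = initial − final
WL = 74.05 − 73.5 = 0.55 g

0.55 g


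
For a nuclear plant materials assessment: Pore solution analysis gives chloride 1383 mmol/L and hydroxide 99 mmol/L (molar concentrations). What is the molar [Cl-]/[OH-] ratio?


Threshold parameter = [Cl-] / [OH-] (molar basis; both in mmol/L, so units cancel)
Ratio = 1383 / 99 = 13.97

13.97


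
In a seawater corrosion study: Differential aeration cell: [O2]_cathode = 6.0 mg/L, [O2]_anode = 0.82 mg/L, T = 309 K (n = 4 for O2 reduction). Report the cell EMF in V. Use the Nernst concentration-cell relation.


Apply the Nernst concentration-cell relation: E = (RT/nF)*ln(C_cathode/C_anode)
RT/nF = 8.314*309/(4*96485) = 0.00665654 V
ln(6.0/0.82) = 1.99021
E = 0.00665654 * 1.99021 = 0.01325 V

0.01325 V


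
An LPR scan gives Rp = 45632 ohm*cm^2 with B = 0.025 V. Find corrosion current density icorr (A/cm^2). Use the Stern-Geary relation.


Apply the Stern-Geary relation: icorr = B / Rp
icorr = 0.025 / 45632 = 5.479×10^-7 A/cm^2

5.479×10^-7 A/cm^2


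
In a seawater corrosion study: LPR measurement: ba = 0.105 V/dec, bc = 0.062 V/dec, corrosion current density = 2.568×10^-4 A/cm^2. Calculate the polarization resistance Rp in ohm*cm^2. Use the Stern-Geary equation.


Apply the Stern-Geary equation: Rp = ba*bc / (2.303*icorr*(ba+bc))
ba*bc = 0.105*0.062 = 0.00651
ba+bc = 0.167; 2.303*icorr*(ba+bc) = 2.303*2.568×10^-4*0.167 = 9.8765537×10^-5
Rp = 0.00651 / 9.8765537×10^-5 = 65.91 ohm*cm^2

65.91 ohm*cm^2


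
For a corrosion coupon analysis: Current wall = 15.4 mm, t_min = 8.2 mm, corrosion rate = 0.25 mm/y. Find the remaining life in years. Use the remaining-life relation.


Apply the remaining-life relation: RL = (t_current − t_min) / CR
RL = (15.4 − 8.2) / 0.25 = 7.2 / 0.25 = 28.8 years

28.8 years


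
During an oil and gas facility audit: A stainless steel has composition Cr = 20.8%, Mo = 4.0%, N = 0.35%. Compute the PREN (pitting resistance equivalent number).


Apply the PREN formula: PREN = Cr + 3.3*Mo + 16*N
PREN = 20.8 + 3.3*4.0 + 16*0.35
PREN = 20.8 + 13.2 + 5.6 = 39.6

39.6


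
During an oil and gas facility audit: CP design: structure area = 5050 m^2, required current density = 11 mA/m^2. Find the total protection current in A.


I = area * current density, then convert mA → A (÷1000)
I = 5050 * 11 / 1000 = 55.55 A

55.55 A


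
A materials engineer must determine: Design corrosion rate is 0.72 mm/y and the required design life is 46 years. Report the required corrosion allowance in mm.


Corrosion allowance = CR × design life
CA = 0.72 * 46 = 33.12 mm

33.12 mm


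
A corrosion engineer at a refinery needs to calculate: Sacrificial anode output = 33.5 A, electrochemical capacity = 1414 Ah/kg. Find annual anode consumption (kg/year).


Annual consumption = current * hours per year / capacity
Rate = 33.5 * 8760 / 1414 = 207.5 kg/year

207.5 kg/year


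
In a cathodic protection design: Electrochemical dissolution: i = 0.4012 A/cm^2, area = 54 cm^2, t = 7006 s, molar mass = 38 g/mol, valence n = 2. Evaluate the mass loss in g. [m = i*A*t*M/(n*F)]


Apply Faraday's law: m = i*A*t*M / (n*F)
Total charge passed Q = i*A*t = 0.4012*54*7006 = 151783.5888 C
m = Q*M/(n*F) = 151783.5888*38/(2*96485) = 29.8895 g

29.8895 g


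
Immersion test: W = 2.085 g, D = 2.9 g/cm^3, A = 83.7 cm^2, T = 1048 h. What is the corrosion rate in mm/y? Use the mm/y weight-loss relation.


Apply the mm/y weight-loss relation: CR = 87600 * W / (D * A * T)
Numerator: 87600 * 2.085 = 182646.0
Denominator: 2.9 * 83.7 * 1048 = 254381.04
CR = 182646.0 / 254381.04 = 0.718 mm/y

0.718 mm/y


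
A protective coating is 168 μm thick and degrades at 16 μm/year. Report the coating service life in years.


Service life = thickness / degradation rate
Life = 168 / 16 = 10.5 years

10.5 years


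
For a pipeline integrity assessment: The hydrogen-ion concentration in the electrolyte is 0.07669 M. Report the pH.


pH = −log10[H+]
pH = −log10(0.07669) = 1.12

1.12


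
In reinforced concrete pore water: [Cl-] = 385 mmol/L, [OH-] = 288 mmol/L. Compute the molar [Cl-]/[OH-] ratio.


Threshold parameter = [Cl-] / [OH-] (molar basis; both in mmol/L, so units cancel)
Ratio = 385 / 288 = 1.34

1.34


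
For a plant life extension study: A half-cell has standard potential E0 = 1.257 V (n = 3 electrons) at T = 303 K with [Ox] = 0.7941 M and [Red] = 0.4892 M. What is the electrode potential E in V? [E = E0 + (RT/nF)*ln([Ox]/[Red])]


Apply the Nernst equation: E = E0 + (RT/nF)*ln([Ox]/[Red])
Step 1: RT/nF = 8.314*303/(3*96485) = 0.00870305 V
Step 2: [Ox]/[Red] = 0.7941/0.4892 = 1.623262
Step 3: ln(1.623262) = 0.484438
Step 4: correction = 0.00870305 * 0.484438 = 0.004 V
E = 1.257 + 0.004 = 1.261 V

1.261 V


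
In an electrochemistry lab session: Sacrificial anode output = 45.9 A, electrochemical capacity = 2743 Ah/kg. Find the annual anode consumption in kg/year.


Annual consumption = current * hours per year / capacity
Rate = 45.9 * 8760 / 2743 = 146.6 kg/year

146.6 kg/year


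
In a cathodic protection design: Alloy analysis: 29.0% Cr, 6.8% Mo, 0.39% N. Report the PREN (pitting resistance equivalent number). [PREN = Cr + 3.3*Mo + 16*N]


Apply the PREN formula: PREN = Cr + 3.3*Mo + 16*N
PREN = 29.0 + 3.3*6.8 + 16*0.39
PREN = 29.0 + 22.44 + 6.24 = 57.68

57.68


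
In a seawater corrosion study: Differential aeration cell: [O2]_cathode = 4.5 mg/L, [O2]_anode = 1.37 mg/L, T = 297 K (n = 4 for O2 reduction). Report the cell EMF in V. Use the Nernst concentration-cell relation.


Apply the Nernst concentration-cell relation: E = (RT/nF)*ln(C_cathode/C_anode)
RT/nF = 8.314*297/(4*96485) = 0.00639804 V
ln(4.5/1.37) = 1.18927
E = 0.00639804 * 1.18927 = 0.00761 V

0.00761 V


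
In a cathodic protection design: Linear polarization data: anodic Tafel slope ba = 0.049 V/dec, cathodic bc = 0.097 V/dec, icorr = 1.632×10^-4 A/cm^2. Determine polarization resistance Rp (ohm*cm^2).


Apply the Stern-Geary equation: Rp = ba*bc / (2.303*icorr*(ba+bc))
ba*bc = 0.049*0.097 = 0.004753
ba+bc = 0.146; 2.303*icorr*(ba+bc) = 2.303*1.632×10^-4*0.146 = 5.4874042×10^-5
Rp = 0.004753 / 5.4874042×10^-5 = 86.62 ohm*cm^2

86.62 ohm*cm^2


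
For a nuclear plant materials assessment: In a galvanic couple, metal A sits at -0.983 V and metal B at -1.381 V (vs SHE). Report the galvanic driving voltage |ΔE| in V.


Driving voltage is the absolute potential difference.
|ΔE| = |-0.983 − (-1.381)| = 0.398 V

0.398 V


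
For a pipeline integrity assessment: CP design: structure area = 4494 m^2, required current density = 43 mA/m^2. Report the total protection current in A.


I = area * current density, then convert mA → A (÷1000)
I = 4494 * 43 / 1000 = 193.24 A

193.24 A


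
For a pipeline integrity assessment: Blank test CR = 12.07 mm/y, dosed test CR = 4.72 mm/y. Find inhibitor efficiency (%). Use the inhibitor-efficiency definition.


Apply the inhibitor-efficiency definition: IE = (CR_blank − CR_inh)/CR_blank × 100
IE = (12.07 − 4.72) / 12.07 × 100
IE = 7.35 / 12.07 × 100 = 60.9 %

60.9 %


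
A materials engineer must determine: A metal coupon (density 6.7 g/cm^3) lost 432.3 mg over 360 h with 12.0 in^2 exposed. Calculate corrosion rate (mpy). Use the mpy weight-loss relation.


Apply the mpy weight-loss relation: CR = 534 * W / (D * A * T)
Numerator: 534 * 432.3 = 230848.2
Denominator: 6.7 * 12.0 * 360 = 28944.0
CR = 230848.2 / 28944.0 = 7.97568 mpy

7.97568 mpy


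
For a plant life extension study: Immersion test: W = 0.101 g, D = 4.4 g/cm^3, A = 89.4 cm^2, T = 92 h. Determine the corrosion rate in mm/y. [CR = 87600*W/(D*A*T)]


Apply the mm/y weight-loss relation: CR = 87600 * W / (D * A * T)
Numerator: 87600 * 0.101 = 8847.6
Denominator: 4.4 * 89.4 * 92 = 36189.12
CR = 8847.6 / 36189.12 = 0.244482 mm/y

0.244482 mm/y


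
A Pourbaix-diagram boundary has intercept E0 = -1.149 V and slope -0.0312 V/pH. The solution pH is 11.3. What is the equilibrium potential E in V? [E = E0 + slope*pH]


Apply the Pourbaix line equation: E = E0 + slope*pH
E = -1.149 + (-0.0312)*11.3 = -1.149 + (-0.35256) = -1.50156 V
Rounded to 3 decimal places: E = -1.502 V

-1.502 V


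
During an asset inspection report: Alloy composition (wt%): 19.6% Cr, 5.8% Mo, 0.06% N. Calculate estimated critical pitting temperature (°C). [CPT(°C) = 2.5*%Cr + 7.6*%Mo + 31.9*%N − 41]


Apply the ASTM G48 empirical CPT estimate: CPT(°C) = 2.5*%Cr + 7.6*%Mo + 31.9*%N − 41
2.5*19.6 = 49; 7.6*5.8 = 44.08; 31.9*0.06 = 1.914
CPT = 49 + 44.08 + 1.914 − 41 = 53.994 °C
Rounded to 0.1 °C: CPT ≈ 54.0 °C

54.0 °C


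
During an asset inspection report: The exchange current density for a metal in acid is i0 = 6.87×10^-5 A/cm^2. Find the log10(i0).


i0 = 6.87×10^-5 A/cm^2
log10(i0) = -4.163

-4.163


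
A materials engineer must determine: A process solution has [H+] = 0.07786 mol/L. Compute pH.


pH = −log10[H+]
pH = −log10(0.07786) = 1.11

1.11


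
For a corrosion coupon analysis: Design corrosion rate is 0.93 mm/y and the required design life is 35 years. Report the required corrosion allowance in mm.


Corrosion allowance = CR × design life
CA = 0.93 * 35 = 32.55 mm

32.55 mm


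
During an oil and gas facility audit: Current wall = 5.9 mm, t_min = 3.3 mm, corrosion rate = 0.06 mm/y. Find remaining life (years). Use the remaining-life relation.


Apply the remaining-life relation: RL = (t_current − t_min) / CR
RL = (5.9 − 3.3) / 0.06 = 2.6 / 0.06 = 43.3 years

43.3 years


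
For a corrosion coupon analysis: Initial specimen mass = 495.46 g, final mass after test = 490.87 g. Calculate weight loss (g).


Weight loss = initial − final
WL = 495.46 − 490.87 = 4.59 g

4.59 g


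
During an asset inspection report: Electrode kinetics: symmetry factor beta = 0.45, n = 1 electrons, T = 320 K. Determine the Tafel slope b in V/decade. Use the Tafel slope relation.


Apply the Tafel slope relation: b = 2.303*R*T/(beta*n*F)
Numerator: 2.303 * 8.314 * 320 = 6127.09
Denominator: 0.45 * 1 * 96485 = 43418.25
b = 6127.09 / 43418.25 = 0.141 V/decade

0.141 V/decade


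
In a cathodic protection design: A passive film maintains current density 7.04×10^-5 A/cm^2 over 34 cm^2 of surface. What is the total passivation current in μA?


I = i_pass * A, then convert A → μA (×10^6)
I = 7.04×10^-5 * 34 * 10^6 = 2393.6 μA

2393.6 μA


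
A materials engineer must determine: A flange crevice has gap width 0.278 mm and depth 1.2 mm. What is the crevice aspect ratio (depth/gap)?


Aspect ratio = depth / gap
Ratio = 1.2 / 0.278 = 4.3

4.3


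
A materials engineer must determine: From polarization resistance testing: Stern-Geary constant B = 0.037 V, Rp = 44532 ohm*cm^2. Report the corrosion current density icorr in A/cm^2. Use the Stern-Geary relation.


Apply the Stern-Geary relation: icorr = B / Rp
icorr = 0.037 / 44532 = 8.309×10^-7 A/cm^2

8.309×10^-7 A/cm^2


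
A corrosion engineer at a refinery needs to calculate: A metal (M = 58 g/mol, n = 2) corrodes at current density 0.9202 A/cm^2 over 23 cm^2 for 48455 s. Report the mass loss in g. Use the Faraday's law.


Apply Faraday's law: m = i*A*t*M / (n*F)
Total charge passed Q = i*A*t = 0.9202*23*48455 = 1025530.693 C
m = Q*M/(n*F) = 1025530.693*58/(2*96485) = 308.23848 g

308.23848 g


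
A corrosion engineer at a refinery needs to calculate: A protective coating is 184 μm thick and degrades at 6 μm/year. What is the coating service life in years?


Service life = thickness / degradation rate
Life = 184 / 6 = 30.7 years

30.7 years


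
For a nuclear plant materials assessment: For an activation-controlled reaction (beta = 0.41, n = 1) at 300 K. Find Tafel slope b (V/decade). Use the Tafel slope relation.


Apply the Tafel slope relation: b = 2.303*R*T/(beta*n*F)
Numerator: 2.303 * 8.314 * 300 = 5744.14
Denominator: 0.41 * 1 * 96485 = 39558.85
b = 5744.14 / 39558.85 = 0.145 V/decade

0.145 V/decade


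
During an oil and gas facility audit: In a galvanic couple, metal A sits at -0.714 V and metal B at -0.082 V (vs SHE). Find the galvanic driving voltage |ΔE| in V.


Driving voltage is the absolute potential difference.
|ΔE| = |-0.714 − (-0.082)| = 0.632 V

0.632 V


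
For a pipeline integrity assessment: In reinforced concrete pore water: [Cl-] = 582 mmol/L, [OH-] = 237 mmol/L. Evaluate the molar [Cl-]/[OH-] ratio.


Threshold parameter = [Cl-] / [OH-] (molar basis; both in mmol/L, so units cancel)
Ratio = 582 / 237 = 2.46

2.46


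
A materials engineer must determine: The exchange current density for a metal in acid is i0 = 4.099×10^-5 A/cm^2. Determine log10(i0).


i0 = 4.099×10^-5 A/cm^2
log10(i0) = -4.387

-4.387


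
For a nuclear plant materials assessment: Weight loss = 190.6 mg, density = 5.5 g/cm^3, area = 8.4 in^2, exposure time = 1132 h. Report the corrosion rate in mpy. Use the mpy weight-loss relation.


Apply the mpy weight-loss relation: CR = 534 * W / (D * A * T)
Numerator: 534 * 190.6 = 101780.4
Denominator: 5.5 * 8.4 * 1132 = 52298.4
CR = 101780.4 / 52298.4 = 1.946 mpy

1.946 mpy


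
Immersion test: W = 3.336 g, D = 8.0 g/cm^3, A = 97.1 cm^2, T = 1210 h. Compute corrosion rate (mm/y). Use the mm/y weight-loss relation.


Apply the mm/y weight-loss relation: CR = 87600 * W / (D * A * T)
Numerator: 87600 * 3.336 = 292233.6
Denominator: 8.0 * 97.1 * 1210 = 939928.0
CR = 292233.6 / 939928.0 = 0.31091 mm/y

0.31091 mm/y


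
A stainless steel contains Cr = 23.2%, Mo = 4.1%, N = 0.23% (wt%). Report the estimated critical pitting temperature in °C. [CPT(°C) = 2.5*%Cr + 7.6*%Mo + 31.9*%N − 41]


Apply the ASTM G48 empirical CPT estimate: CPT(°C) = 2.5*%Cr + 7.6*%Mo + 31.9*%N − 41
2.5*23.2 = 58; 7.6*4.1 = 31.16; 31.9*0.23 = 7.337
CPT = 58 + 31.16 + 7.337 − 41 = 55.497 °C
Rounded to 0.1 °C: CPT ≈ 55.5 °C

55.5 °C


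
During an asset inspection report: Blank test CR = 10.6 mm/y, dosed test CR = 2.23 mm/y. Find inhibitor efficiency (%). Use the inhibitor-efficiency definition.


Apply the inhibitor-efficiency definition: IE = (CR_blank − CR_inh)/CR_blank × 100
IE = (10.6 − 2.23) / 10.6 × 100
IE = 8.37 / 10.6 × 100 = 79.0 %

79.0 %


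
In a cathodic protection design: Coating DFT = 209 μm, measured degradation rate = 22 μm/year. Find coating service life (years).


Service life = thickness / degradation rate
Life = 209 / 22 = 9.5 years

9.5 years


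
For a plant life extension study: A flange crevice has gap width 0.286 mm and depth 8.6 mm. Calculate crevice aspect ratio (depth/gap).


Aspect ratio = depth / gap
Ratio = 8.6 / 0.286 = 30.1

30.1


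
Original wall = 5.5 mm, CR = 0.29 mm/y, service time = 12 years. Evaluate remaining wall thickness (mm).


Remaining wall = original − CR × time
t = 5.5 − 0.29*12 = 5.5 − 3.48 = 2.02 mm

2.02 mm


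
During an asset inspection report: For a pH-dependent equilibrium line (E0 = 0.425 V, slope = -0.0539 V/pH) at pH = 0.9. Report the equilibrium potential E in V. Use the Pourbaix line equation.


Apply the Pourbaix line equation: E = E0 + slope*pH
E = 0.425 + (-0.0539)*0.9 = 0.425 + (-0.04851) = 0.37649 V
Rounded to 3 decimal places: E = 0.376 V

0.376 V


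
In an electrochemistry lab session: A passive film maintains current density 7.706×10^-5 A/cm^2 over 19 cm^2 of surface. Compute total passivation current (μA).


I = i_pass * A, then convert A → μA (×10^6)
I = 7.706×10^-5 * 19 * 10^6 = 1464.14 μA

1464.14 μA


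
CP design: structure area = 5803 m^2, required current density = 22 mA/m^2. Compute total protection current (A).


I = area * current density, then convert mA → A (÷1000)
I = 5803 * 22 / 1000 = 127.67 A

127.67 A


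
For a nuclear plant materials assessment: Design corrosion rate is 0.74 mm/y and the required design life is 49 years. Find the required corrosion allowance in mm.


Corrosion allowance = CR × design life
CA = 0.74 * 49 = 36.26 mm

36.26 mm


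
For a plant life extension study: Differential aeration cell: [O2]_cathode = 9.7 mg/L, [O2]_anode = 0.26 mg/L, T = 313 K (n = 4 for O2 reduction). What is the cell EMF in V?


Apply the Nernst concentration-cell relation: E = (RT/nF)*ln(C_cathode/C_anode)
RT/nF = 8.314*313/(4*96485) = 0.00674271 V
ln(9.7/0.26) = 3.6192
E = 0.00674271 * 3.6192 = 0.0244 V

0.0244 V


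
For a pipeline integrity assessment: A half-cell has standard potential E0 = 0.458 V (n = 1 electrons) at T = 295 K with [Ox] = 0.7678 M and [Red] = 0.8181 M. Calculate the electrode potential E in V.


Apply the Nernst equation: E = E0 + (RT/nF)*ln([Ox]/[Red])
Step 1: RT/nF = 8.314*295/(1*96485) = 0.02541981 V
Step 2: [Ox]/[Red] = 0.7678/0.8181 = 0.938516
Step 3: ln(0.938516) = -0.063455
Step 4: correction = 0.02541981 * -0.063455 = -0.0016 V
E = 0.458 + -0.0016 = 0.4564 V

0.4564 V


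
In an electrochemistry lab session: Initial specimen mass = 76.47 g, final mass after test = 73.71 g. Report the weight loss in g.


Weight loss = initial − final
WL = 76.47 − 73.71 = 2.76 g

2.76 g


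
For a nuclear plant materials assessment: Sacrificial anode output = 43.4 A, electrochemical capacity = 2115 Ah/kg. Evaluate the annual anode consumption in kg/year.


Annual consumption = current * hours per year / capacity
Rate = 43.4 * 8760 / 2115 = 179.8 kg/year

179.8 kg/year


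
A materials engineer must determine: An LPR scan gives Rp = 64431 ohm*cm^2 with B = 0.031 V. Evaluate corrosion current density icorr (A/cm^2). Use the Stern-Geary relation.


Apply the Stern-Geary relation: icorr = B / Rp
icorr = 0.031 / 64431 = 4.811×10^-7 A/cm^2

4.811×10^-7 A/cm^2


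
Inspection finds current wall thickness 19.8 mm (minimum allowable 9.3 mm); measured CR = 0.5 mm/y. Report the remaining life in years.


Apply the remaining-life relation: RL = (t_current − t_min) / CR
RL = (19.8 − 9.3) / 0.5 = 10.5 / 0.5 = 21.0 years

21.0 years


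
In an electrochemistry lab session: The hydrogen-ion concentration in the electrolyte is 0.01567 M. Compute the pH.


pH = −log10[H+]
pH = −log10(0.01567) = 1.8

1.8


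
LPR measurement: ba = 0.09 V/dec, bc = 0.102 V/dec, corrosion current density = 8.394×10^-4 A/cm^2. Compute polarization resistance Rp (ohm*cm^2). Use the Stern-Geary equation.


Apply the Stern-Geary equation: Rp = ba*bc / (2.303*icorr*(ba+bc))
ba*bc = 0.09*0.102 = 0.00918
ba+bc = 0.192; 2.303*icorr*(ba+bc) = 2.303*8.394×10^-4*0.192 = 3.7116253×10^-4
Rp = 0.00918 / 3.7116253×10^-4 = 24.73 ohm*cm^2

24.73 ohm*cm^2


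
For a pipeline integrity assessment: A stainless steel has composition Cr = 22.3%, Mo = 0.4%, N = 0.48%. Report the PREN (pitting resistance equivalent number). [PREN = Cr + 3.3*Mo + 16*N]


Apply the PREN formula: PREN = Cr + 3.3*Mo + 16*N
PREN = 22.3 + 3.3*0.4 + 16*0.48
PREN = 22.3 + 1.32 + 7.68 = 31.3

31.3


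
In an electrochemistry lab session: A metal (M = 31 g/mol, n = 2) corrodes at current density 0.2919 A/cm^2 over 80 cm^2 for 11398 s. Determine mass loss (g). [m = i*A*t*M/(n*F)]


Apply Faraday's law: m = i*A*t*M / (n*F)
Total charge passed Q = i*A*t = 0.2919*80*11398 = 266166.096 C
m = Q*M/(n*F) = 266166.096*31/(2*96485) = 42.7587 g

42.7587 g


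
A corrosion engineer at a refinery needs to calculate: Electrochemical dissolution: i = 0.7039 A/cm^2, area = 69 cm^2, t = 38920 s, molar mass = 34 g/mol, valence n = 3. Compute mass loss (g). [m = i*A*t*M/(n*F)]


Apply Faraday's law: m = i*A*t*M / (n*F)
Total charge passed Q = i*A*t = 0.7039*69*38920 = 1890309.372 C
m = Q*M/(n*F) = 1890309.372*34/(3*96485) = 222.04 g

222.04 g


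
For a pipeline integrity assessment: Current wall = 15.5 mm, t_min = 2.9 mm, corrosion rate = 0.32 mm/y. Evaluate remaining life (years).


Apply the remaining-life relation: RL = (t_current − t_min) / CR
RL = (15.5 − 2.9) / 0.32 = 12.6 / 0.32 = 39.4 years

39.4 years


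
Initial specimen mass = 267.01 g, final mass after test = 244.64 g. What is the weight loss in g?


Weight loss = initial − final
WL = 267.01 − 244.64 = 22.37 g

22.37 g


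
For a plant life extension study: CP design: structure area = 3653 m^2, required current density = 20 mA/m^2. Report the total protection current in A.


I = area * current density, then convert mA → A (÷1000)
I = 3653 * 20 / 1000 = 73.06 A

73.06 A


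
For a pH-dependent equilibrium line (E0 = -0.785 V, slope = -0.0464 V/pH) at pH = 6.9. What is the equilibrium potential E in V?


Apply the Pourbaix line equation: E = E0 + slope*pH
E = -0.785 + (-0.0464)*6.9 = -0.785 + (-0.32016) = -1.10516 V
Rounded to 4 decimal places: E = -1.1052 V

-1.1052 V


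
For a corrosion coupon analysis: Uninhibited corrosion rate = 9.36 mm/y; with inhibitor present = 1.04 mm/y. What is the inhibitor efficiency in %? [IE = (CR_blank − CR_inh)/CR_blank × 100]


Apply the inhibitor-efficiency definition: IE = (CR_blank − CR_inh)/CR_blank × 100
IE = (9.36 − 1.04) / 9.36 × 100
IE = 8.32 / 9.36 × 100 = 88.9 %

88.9 %


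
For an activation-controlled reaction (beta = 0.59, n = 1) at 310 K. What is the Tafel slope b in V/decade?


Apply the Tafel slope relation: b = 2.303*R*T/(beta*n*F)
Numerator: 2.303 * 8.314 * 310 = 5935.61
Denominator: 0.59 * 1 * 96485 = 56926.15
b = 5935.61 / 56926.15 = 0.104 V/decade

0.104 V/decade


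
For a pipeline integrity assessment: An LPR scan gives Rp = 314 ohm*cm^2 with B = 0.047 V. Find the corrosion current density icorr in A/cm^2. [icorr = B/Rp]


Apply the Stern-Geary relation: icorr = B / Rp
icorr = 0.047 / 314 = 1.497×10^-4 A/cm^2

1.497×10^-4 A/cm^2


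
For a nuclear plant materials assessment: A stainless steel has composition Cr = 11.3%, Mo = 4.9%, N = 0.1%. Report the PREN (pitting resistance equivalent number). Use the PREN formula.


Apply the PREN formula: PREN = Cr + 3.3*Mo + 16*N
PREN = 11.3 + 3.3*4.9 + 16*0.1
PREN = 11.3 + 16.17 + 1.6 = 29.07

29.07


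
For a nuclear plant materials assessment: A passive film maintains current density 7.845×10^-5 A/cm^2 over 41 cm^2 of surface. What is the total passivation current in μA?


I = i_pass * A, then convert A → μA (×10^6)
I = 7.845×10^-5 * 41 * 10^6 = 3216.45 μA

3216.45 μA


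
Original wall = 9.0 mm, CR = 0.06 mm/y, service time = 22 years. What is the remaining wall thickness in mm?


Remaining wall = original − CR × time
t = 9.0 − 0.06*22 = 9.0 − 1.32 = 7.68 mm

7.68 mm


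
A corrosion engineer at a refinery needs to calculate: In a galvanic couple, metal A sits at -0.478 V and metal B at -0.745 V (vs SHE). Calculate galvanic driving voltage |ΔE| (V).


Driving voltage is the absolute potential difference.
|ΔE| = |-0.478 − (-0.745)| = 0.267 V

0.267 V


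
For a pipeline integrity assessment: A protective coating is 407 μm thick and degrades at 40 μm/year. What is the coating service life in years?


Service life = thickness / degradation rate
Life = 407 / 40 = 10.2 years

10.2 years


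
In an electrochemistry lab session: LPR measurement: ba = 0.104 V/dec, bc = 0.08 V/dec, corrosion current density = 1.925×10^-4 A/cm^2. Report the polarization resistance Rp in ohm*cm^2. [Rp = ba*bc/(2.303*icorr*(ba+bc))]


Apply the Stern-Geary equation: Rp = ba*bc / (2.303*icorr*(ba+bc))
ba*bc = 0.104*0.08 = 0.00832
ba+bc = 0.184; 2.303*icorr*(ba+bc) = 2.303*1.925×10^-4*0.184 = 8.157226×10^-5
Rp = 0.00832 / 8.157226×10^-5 = 102.0 ohm*cm^2

102.0 ohm*cm^2


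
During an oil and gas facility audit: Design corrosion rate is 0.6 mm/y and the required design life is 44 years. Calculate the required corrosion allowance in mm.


Corrosion allowance = CR × design life
CA = 0.6 * 44 = 26.4 mm

26.4 mm


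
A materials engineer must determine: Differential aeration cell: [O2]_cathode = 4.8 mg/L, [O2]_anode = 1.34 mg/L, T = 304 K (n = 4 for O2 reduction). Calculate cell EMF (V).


Apply the Nernst concentration-cell relation: E = (RT/nF)*ln(C_cathode/C_anode)
RT/nF = 8.314*304/(4*96485) = 0.00654883 V
ln(4.8/1.34) = 1.27595
E = 0.00654883 * 1.27595 = 0.00836 V

0.00836 V


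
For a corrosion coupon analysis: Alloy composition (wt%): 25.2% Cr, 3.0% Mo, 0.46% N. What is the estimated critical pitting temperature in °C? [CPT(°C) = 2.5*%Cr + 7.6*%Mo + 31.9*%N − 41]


Apply the ASTM G48 empirical CPT estimate: CPT(°C) = 2.5*%Cr + 7.6*%Mo + 31.9*%N − 41
2.5*25.2 = 63; 7.6*3.0 = 22.8; 31.9*0.46 = 14.674
CPT = 63 + 22.8 + 14.674 − 41 = 59.474 °C
Rounded to 0.1 °C: CPT ≈ 59.5 °C

59.5 °C


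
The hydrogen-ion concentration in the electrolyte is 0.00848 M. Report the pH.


pH = −log10[H+]
pH = −log10(0.00848) = 2.07

2.07


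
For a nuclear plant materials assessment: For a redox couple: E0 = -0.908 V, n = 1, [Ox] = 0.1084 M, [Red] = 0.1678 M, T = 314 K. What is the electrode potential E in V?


Apply the Nernst equation: E = E0 + (RT/nF)*ln([Ox]/[Red])
Step 1: RT/nF = 8.314*314/(1*96485) = 0.02705701 V
Step 2: [Ox]/[Red] = 0.1084/0.1678 = 0.646007
Step 3: ln(0.646007) = -0.436945
Step 4: correction = 0.02705701 * -0.436945 = -0.012 V
E = -0.908 + -0.012 = -0.92 V

-0.92 V


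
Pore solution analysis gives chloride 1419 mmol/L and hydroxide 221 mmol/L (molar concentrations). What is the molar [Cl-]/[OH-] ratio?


Threshold parameter = [Cl-] / [OH-] (molar basis; both in mmol/L, so units cancel)
Ratio = 1419 / 221 = 6.42

6.42


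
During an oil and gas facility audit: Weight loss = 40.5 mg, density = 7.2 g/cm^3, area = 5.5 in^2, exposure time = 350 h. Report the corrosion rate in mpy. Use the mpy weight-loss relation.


Apply the mpy weight-loss relation: CR = 534 * W / (D * A * T)
Numerator: 534 * 40.5 = 21627.0
Denominator: 7.2 * 5.5 * 350 = 13860.0
CR = 21627.0 / 13860.0 = 1.56039 mpy

1.56039 mpy


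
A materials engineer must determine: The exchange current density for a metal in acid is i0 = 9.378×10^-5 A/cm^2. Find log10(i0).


i0 = 9.378×10^-5 A/cm^2
log10(i0) = -4.028

-4.028


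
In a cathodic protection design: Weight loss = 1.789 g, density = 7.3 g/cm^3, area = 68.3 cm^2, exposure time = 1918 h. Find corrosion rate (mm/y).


Apply the mm/y weight-loss relation: CR = 87600 * W / (D * A * T)
Numerator: 87600 * 1.789 = 156716.4
Denominator: 7.3 * 68.3 * 1918 = 956295.62
CR = 156716.4 / 956295.62 = 0.16388 mm/y

0.16388 mm/y


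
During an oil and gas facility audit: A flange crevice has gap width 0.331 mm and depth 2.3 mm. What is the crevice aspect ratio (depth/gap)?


Aspect ratio = depth / gap
Ratio = 2.3 / 0.331 = 6.9

6.9


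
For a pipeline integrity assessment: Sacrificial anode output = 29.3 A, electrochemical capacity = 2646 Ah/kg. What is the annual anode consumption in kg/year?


Annual consumption = current * hours per year / capacity
Rate = 29.3 * 8760 / 2646 = 97.0 kg/year

97.0 kg/year


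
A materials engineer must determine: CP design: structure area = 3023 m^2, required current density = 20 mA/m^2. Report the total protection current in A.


I = area * current density, then convert mA → A (÷1000)
I = 3023 * 20 / 1000 = 60.46 A

60.46 A


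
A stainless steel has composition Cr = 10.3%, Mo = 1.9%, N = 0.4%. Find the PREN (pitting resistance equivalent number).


Apply the PREN formula: PREN = Cr + 3.3*Mo + 16*N
PREN = 10.3 + 3.3*1.9 + 16*0.4
PREN = 10.3 + 6.27 + 6.4 = 22.97

22.97


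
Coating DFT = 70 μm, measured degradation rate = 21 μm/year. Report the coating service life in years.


Service life = thickness / degradation rate
Life = 70 / 21 = 3.3 years

3.3 years


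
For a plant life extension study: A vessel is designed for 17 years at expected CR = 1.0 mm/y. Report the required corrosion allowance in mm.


Corrosion allowance = CR × design life
CA = 1.0 * 17 = 17.0 mm

17.0 mm


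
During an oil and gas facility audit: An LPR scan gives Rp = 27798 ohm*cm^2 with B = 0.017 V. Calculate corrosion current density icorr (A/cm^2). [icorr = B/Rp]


Apply the Stern-Geary relation: icorr = B / Rp
icorr = 0.017 / 27798 = 6.116×10^-7 A/cm^2

6.116×10^-7 A/cm^2


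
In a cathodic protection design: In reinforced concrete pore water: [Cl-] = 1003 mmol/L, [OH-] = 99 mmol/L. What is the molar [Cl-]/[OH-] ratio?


Threshold parameter = [Cl-] / [OH-] (molar basis; both in mmol/L, so units cancel)
Ratio = 1003 / 99 = 10.13

10.13
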